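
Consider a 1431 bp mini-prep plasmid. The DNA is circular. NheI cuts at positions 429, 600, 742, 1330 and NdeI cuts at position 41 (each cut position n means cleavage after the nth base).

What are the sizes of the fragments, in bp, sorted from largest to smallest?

Combined cut positions (sorted): 41, 429, 600, 742, 1330.
Circular molecule, 5 cuts → 5 fragments:
  429 − 41 = 388 bp
  600 − 429 = 171 bp
  742 − 600 = 142 bp
  1330 − 742 = 588 bp
  wrap: 1431 − 1330 + 41 = 142 bp
Sorted largest to smallest: 588, 388, 171, 142, 142 bp.

588, 388, 171, 142, 142 bp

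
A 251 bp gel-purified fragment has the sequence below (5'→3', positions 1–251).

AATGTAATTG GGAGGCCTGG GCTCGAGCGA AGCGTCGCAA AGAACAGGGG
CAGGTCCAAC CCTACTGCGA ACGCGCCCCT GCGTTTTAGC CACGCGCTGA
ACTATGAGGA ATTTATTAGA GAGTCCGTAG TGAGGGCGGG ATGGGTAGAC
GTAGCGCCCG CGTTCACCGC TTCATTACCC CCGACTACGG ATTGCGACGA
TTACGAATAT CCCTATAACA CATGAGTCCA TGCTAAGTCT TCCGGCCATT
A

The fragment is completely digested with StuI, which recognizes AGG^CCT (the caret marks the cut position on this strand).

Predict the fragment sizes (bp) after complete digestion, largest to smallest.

The StuI site (AGGCCT) starts at position 13.
StuI cuts after base 3 of each site, so after position 15.
Linear molecule, 1 cut → 2 fragments:
  1–15 → 15 bp
  16–251 → 236 bp
Sorted largest to smallest: 236, 15 bp.

236, 15 bp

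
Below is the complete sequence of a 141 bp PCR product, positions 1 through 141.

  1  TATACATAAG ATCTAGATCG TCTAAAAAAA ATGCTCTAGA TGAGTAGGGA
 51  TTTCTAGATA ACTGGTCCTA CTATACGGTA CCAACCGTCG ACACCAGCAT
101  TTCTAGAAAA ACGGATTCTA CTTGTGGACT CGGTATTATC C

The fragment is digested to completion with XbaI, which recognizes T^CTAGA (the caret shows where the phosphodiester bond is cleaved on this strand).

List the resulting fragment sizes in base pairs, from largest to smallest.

XbaI sites (TCTAGA) start at positions 12, 35, 53, 102.
XbaI cuts after the first base of each site, so after positions 12, 35, 53, 102.
Linear molecule, 4 cuts → 5 fragments:
  1–12 → 12 bp
  13–35 → 23 bp
  36–53 → 18 bp
  54–102 → 49 bp
  103–141 → 39 bp
Sorted largest to smallest: 49, 39, 23, 18, 12 bp.

49, 39, 23, 18, 12 bp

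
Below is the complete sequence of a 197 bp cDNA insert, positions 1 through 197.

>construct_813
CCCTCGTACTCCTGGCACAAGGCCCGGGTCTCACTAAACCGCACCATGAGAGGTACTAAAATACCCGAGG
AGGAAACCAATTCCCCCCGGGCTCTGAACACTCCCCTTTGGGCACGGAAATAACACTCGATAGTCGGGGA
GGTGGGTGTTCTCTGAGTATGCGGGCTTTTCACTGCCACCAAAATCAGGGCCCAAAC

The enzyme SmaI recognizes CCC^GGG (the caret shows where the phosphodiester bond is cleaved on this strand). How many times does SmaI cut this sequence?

CCCGGG occurs starting at positions 23, 86.
SmaI cuts at 2 sites.

2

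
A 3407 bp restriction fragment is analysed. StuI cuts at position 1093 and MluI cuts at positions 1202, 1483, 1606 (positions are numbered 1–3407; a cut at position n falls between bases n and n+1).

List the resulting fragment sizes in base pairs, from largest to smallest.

1801, 1093, 281, 123, 109 bp

Combined cut positions (sorted): 1093, 1202, 1483, 1606.
Linear molecule, 4 cuts → 5 fragments:
  1093 − 0 = 1093 bp
  1202 − 1093 = 109 bp
  1483 − 1202 = 281 bp
  1606 − 1483 = 123 bp
  3407 − 1606 = 1801 bp
Sorted largest to smallest: 1801, 1093, 281, 123, 109 bp.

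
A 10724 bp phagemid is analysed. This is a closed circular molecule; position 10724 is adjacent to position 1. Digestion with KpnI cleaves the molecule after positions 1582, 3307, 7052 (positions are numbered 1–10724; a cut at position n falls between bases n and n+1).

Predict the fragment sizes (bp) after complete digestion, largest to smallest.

Circular molecule, 3 cuts → 3 fragments:
  3307 − 1582 = 1725 bp
  7052 − 3307 = 3745 bp
  wrap: 10724 − 7052 + 1582 = 5254 bp
Sorted largest to smallest: 5254, 3745, 1725 bp.

5254, 3745, 1725 bp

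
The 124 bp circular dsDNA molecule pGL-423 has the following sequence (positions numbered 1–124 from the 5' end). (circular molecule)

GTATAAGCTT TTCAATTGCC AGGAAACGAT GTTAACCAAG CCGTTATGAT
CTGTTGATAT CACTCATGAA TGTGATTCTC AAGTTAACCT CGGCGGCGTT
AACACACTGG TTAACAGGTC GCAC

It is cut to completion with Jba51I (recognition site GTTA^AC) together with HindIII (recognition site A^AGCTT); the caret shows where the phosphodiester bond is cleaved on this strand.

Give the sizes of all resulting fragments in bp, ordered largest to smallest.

Jba51I sites (GTTAAC) start at positions 31, 83, 98, 110.
Jba51I cuts after base 4 of each site, so after positions 34, 86, 101, 113.
The HindIII site (AAGCTT) starts at position 5.
HindIII cuts after the first base of each site, so after position 5.
Combined cut positions: 5, 34, 86, 101, 113.
Circular molecule, 5 cuts → 5 fragments:
  6–34 → 29 bp
  35–86 → 52 bp
  87–101 → 15 bp
  102–113 → 12 bp
  114–124 then 1–5 → 11 + 5 = 16 bp
Sorted largest to smallest: 52, 29, 16, 15, 12 bp.

52, 29, 16, 15, 12 bp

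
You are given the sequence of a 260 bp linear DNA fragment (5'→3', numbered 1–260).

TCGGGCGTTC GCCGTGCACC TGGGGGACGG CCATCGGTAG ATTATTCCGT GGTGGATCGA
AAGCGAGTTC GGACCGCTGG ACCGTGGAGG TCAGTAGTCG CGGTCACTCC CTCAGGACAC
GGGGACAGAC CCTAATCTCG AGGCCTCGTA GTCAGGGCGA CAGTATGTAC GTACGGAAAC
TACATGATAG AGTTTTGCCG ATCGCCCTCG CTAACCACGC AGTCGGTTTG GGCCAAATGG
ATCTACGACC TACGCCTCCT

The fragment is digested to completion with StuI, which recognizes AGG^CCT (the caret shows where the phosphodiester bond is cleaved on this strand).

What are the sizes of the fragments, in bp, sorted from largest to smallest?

The StuI site (AGGCCT) starts at position 141.
StuI cuts after base 3 of each site, so after position 143.
Linear molecule, 1 cut → 2 fragments:
  1–143 → 143 bp
  144–260 → 117 bp
Sorted largest to smallest: 143, 117 bp.

143, 117 bp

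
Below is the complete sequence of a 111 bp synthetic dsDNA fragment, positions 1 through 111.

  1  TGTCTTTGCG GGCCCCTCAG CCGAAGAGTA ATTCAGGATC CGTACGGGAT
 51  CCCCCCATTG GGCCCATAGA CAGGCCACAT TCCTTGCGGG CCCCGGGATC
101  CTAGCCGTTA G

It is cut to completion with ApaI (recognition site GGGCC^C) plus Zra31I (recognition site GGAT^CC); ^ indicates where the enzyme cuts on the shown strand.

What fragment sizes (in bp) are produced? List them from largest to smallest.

ApaI sites (GGGCCC) start at positions 10, 60, 88.
ApaI cuts after base 5 of each site (before the last base), so after positions 14, 64, 92.
Zra31I sites (GGATCC) start at positions 36, 47, 96.
Zra31I cuts after base 4 of each site, so after positions 39, 50, 99.
Combined cut positions: 14, 39, 50, 64, 92, 99.
Linear molecule, 6 cuts → 7 fragments:
  1–14 → 14 bp
  15–39 → 25 bp
  40–50 → 11 bp
  51–64 → 14 bp
  65–92 → 28 bp
  93–99 → 7 bp
  100–111 → 12 bp
Sorted largest to smallest: 28, 25, 14, 14, 12, 11, 7 bp.

28, 25, 14, 14, 12, 11, 7 bp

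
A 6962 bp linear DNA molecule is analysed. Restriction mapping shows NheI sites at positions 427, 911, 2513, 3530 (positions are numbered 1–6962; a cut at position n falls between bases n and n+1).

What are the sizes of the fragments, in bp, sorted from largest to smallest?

3432, 1602, 1017, 484, 427 bp

Linear molecule, 4 cuts → 5 fragments:
  427 − 0 = 427 bp
  911 − 427 = 484 bp
  2513 − 911 = 1602 bp
  3530 − 2513 = 1017 bp
  6962 − 3530 = 3432 bp
Sorted largest to smallest: 3432, 1602, 1017, 484, 427 bp.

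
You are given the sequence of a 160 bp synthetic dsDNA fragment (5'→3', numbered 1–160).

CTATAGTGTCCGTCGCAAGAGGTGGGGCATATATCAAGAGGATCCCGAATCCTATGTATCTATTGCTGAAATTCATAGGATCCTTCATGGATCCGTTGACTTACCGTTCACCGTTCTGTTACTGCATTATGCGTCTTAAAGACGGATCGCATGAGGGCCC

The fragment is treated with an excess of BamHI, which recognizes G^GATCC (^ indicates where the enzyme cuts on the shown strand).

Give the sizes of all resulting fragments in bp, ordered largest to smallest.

BamHI sites (GGATCC) start at positions 40, 78, 89.
BamHI cuts after the first base of each site, so after positions 40, 78, 89.
Linear molecule, 3 cuts → 4 fragments:
  1–40 → 40 bp
  41–78 → 38 bp
  79–89 → 11 bp
  90–160 → 71 bp
Sorted largest to smallest: 71, 40, 38, 11 bp.

71, 40, 38, 11 bp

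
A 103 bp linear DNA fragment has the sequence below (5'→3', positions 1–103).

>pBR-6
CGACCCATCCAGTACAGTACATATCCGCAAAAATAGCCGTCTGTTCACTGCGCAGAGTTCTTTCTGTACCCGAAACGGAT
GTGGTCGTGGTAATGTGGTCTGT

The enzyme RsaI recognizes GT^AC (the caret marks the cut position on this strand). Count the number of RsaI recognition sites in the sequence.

3

GTAC occurs starting at positions 12, 17, 66.
RsaI cuts at 3 sites.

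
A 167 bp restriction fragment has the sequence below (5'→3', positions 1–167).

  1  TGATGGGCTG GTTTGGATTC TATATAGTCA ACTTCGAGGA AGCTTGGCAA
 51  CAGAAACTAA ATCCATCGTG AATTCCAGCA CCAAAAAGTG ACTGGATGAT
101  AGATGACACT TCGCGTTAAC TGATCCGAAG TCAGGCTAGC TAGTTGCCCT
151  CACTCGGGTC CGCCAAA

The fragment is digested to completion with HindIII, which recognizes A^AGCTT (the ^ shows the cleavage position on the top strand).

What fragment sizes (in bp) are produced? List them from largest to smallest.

127, 40 bp

The HindIII site (AAGCTT) starts at position 40.
HindIII cuts after the first base of each site, so after position 40.
Linear molecule, 1 cut → 2 fragments:
  1–40 → 40 bp
  41–167 → 127 bp
Sorted largest to smallest: 127, 40 bp.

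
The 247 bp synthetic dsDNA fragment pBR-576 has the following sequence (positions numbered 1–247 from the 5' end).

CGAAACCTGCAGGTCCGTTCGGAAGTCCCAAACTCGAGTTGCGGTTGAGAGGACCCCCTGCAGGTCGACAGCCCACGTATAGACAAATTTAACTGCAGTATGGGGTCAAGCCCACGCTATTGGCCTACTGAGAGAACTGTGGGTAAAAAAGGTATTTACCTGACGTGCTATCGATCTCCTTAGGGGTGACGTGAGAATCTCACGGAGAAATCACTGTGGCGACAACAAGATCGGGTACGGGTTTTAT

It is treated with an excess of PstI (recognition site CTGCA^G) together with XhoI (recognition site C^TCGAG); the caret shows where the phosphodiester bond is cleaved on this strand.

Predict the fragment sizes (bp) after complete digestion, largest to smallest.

PstI sites (CTGCAG) start at positions 7, 58, 93.
PstI cuts after base 5 of each site (before the last base), so after positions 11, 62, 97.
The XhoI site (CTCGAG) starts at position 33.
XhoI cuts after the first base of each site, so after position 33.
Combined cut positions: 11, 33, 62, 97.
Linear molecule, 4 cuts → 5 fragments:
  1–11 → 11 bp
  12–33 → 22 bp
  34–62 → 29 bp
  63–97 → 35 bp
  98–247 → 150 bp
Sorted largest to smallest: 150, 35, 29, 22, 11 bp.

150, 35, 29, 22, 11 bp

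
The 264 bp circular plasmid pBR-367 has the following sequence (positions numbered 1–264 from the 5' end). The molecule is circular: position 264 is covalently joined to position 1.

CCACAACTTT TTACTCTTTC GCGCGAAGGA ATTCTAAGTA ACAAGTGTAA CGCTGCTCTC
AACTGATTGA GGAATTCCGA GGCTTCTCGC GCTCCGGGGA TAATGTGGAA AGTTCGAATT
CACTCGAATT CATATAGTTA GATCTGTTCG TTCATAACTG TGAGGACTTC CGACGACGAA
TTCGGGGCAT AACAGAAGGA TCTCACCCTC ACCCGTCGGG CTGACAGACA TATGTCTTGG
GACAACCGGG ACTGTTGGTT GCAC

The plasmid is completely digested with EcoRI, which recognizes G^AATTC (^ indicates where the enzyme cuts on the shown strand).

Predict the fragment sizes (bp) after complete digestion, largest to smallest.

EcoRI sites (GAATTC) start at positions 29, 72, 116, 126, 178.
EcoRI cuts after the first base of each site, so after positions 29, 72, 116, 126, 178.
Circular molecule, 5 cuts → 5 fragments:
  30–72 → 43 bp
  73–116 → 44 bp
  117–126 → 10 bp
  127–178 → 52 bp
  179–264 then 1–29 → 86 + 29 = 115 bp
Sorted largest to smallest: 115, 52, 44, 43, 10 bp.

115, 52, 44, 43, 10 bp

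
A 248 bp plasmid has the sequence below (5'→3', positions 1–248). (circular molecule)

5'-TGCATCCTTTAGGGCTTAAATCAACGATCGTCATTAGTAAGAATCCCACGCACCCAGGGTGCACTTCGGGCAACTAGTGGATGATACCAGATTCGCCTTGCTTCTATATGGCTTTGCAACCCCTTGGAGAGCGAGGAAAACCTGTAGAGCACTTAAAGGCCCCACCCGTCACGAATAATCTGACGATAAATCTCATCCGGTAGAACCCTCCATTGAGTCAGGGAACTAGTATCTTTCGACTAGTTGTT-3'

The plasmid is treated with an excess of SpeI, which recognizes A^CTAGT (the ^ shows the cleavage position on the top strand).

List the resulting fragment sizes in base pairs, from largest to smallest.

152, 82, 14 bp

SpeI sites (ACTAGT) start at positions 73, 225, 239.
SpeI cuts after the first base of each site, so after positions 73, 225, 239.
Circular molecule, 3 cuts → 3 fragments:
  74–225 → 152 bp
  226–239 → 14 bp
  240–248 then 1–73 → 9 + 73 = 82 bp
Sorted largest to smallest: 152, 82, 14 bp.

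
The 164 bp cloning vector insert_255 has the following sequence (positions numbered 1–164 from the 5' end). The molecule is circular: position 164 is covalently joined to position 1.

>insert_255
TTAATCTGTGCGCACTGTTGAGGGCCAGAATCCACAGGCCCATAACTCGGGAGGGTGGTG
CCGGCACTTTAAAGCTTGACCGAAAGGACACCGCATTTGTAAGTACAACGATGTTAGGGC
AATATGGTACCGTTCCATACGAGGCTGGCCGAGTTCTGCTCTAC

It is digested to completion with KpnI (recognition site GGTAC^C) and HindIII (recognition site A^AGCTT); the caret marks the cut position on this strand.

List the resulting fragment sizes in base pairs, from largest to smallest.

106, 58 bp

The KpnI site (GGTACC) starts at position 126.
KpnI cuts after base 5 of each site (before the last base), so after position 130.
The HindIII site (AAGCTT) starts at position 72.
HindIII cuts after the first base of each site, so after position 72.
Combined cut positions: 72, 130.
Circular molecule, 2 cuts → 2 fragments:
  73–130 → 58 bp
  131–164 then 1–72 → 34 + 72 = 106 bp
Sorted largest to smallest: 106, 58 bp.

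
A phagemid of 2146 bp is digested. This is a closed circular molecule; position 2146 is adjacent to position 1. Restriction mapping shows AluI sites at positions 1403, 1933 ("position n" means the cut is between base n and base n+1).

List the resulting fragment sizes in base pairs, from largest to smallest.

Circular molecule, 2 cuts → 2 fragments:
  1933 − 1403 = 530 bp
  wrap: 2146 − 1933 + 1403 = 1616 bp
Sorted largest to smallest: 1616, 530 bp.

1616, 530 bp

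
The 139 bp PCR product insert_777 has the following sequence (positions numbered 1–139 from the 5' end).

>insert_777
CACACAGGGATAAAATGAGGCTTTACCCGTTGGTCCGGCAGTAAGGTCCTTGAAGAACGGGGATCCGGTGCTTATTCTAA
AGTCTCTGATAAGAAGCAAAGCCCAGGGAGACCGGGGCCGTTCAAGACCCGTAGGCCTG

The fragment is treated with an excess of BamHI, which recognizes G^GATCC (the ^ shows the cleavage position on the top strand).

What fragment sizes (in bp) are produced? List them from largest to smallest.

The BamHI site (GGATCC) starts at position 61.
BamHI cuts after the first base of each site, so after position 61.
Linear molecule, 1 cut → 2 fragments:
  1–61 → 61 bp
  62–139 → 78 bp
Sorted largest to smallest: 78, 61 bp.

78, 61 bp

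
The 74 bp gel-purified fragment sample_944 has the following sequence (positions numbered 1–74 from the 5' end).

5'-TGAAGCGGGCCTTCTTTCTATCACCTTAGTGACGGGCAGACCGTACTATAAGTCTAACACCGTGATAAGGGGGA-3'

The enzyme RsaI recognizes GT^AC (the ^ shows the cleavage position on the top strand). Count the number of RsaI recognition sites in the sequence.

1

GTAC occurs starting at position 43.
RsaI cuts at 1 site.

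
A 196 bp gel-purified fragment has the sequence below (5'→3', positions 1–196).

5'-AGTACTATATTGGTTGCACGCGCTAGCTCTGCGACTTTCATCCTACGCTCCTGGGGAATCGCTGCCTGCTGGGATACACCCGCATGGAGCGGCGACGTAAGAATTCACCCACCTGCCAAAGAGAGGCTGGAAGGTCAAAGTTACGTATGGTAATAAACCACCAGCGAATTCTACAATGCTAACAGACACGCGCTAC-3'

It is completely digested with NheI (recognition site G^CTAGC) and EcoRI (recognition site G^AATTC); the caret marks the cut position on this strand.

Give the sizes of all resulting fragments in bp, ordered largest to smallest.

79, 65, 30, 22 bp

The NheI site (GCTAGC) starts at position 22.
NheI cuts after the first base of each site, so after position 22.
EcoRI sites (GAATTC) start at positions 101, 166.
EcoRI cuts after the first base of each site, so after positions 101, 166.
Combined cut positions: 22, 101, 166.
Linear molecule, 3 cuts → 4 fragments:
  1–22 → 22 bp
  23–101 → 79 bp
  102–166 → 65 bp
  167–196 → 30 bp
Sorted largest to smallest: 79, 65, 30, 22 bp.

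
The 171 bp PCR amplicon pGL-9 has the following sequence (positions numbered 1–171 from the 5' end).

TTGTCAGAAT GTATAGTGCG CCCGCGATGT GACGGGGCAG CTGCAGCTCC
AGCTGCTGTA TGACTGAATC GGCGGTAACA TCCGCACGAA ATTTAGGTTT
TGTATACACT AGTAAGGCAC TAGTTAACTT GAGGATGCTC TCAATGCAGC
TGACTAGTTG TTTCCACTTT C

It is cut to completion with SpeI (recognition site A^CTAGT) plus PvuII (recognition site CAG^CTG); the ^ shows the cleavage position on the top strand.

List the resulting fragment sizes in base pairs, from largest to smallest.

SpeI sites (ACTAGT) start at positions 108, 119, 153.
SpeI cuts after the first base of each site, so after positions 108, 119, 153.
PvuII sites (CAGCTG) start at positions 38, 50, 147.
PvuII cuts after base 3 of each site, so after positions 40, 52, 149.
Combined cut positions: 40, 52, 108, 119, 149, 153.
Linear molecule, 6 cuts → 7 fragments:
  1–40 → 40 bp
  41–52 → 12 bp
  53–108 → 56 bp
  109–119 → 11 bp
  120–149 → 30 bp
  150–153 → 4 bp
  154–171 → 18 bp
Sorted largest to smallest: 56, 40, 30, 18, 12, 11, 4 bp.

56, 40, 30, 18, 12, 11, 4 bp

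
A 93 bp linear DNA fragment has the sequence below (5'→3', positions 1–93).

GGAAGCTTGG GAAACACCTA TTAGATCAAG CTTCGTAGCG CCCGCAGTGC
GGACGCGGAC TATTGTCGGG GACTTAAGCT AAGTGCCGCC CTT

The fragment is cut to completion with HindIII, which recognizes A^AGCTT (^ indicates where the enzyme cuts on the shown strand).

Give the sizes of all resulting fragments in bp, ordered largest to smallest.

65, 25, 3 bp

HindIII sites (AAGCTT) start at positions 3, 28.
HindIII cuts after the first base of each site, so after positions 3, 28.
Linear molecule, 2 cuts → 3 fragments:
  1–3 → 3 bp
  4–28 → 25 bp
  29–93 → 65 bp
Sorted largest to smallest: 65, 25, 3 bp.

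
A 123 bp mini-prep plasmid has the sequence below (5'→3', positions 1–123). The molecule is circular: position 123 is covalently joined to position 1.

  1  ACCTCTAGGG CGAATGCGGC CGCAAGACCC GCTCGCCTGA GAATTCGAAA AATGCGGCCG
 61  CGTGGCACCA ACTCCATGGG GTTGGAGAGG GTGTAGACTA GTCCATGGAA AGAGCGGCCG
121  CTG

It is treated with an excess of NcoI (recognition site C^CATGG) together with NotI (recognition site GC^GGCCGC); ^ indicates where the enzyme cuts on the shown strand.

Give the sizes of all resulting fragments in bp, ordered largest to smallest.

38, 29, 25, 19, 12 bp

NcoI sites (CCATGG) start at positions 74, 103.
NcoI cuts after the first base of each site, so after positions 74, 103.
NotI sites (GCGGCCGC) start at positions 16, 54, 114.
NotI cuts after base 2 of each site, so after positions 17, 55, 115.
Combined cut positions: 17, 55, 74, 103, 115.
Circular molecule, 5 cuts → 5 fragments:
  18–55 → 38 bp
  56–74 → 19 bp
  75–103 → 29 bp
  104–115 → 12 bp
  116–123 then 1–17 → 8 + 17 = 25 bp
Sorted largest to smallest: 38, 29, 25, 19, 12 bp.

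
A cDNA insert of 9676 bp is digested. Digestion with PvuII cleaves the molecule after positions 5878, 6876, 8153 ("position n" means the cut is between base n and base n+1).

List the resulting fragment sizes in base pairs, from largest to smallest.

Linear molecule, 3 cuts → 4 fragments:
  5878 − 0 = 5878 bp
  6876 − 5878 = 998 bp
  8153 − 6876 = 1277 bp
  9676 − 8153 = 1523 bp
Sorted largest to smallest: 5878, 1523, 1277, 998 bp.

5878, 1523, 1277, 998 bp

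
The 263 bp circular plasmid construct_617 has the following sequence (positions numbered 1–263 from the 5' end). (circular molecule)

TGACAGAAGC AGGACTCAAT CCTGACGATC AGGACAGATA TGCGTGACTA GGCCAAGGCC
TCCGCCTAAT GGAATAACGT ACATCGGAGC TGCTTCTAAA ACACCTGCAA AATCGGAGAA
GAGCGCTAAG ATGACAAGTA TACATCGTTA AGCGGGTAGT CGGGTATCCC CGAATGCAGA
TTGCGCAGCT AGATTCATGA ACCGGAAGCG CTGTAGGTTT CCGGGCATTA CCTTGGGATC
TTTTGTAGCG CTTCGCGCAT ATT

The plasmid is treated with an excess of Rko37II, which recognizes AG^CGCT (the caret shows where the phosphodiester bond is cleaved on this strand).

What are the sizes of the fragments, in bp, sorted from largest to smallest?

138, 85, 40 bp

Rko37II sites (AGCGCT) start at positions 122, 207, 247.
Rko37II cuts after base 2 of each site, so after positions 123, 208, 248.
Circular molecule, 3 cuts → 3 fragments:
  124–208 → 85 bp
  209–248 → 40 bp
  249–263 then 1–123 → 15 + 123 = 138 bp
Sorted largest to smallest: 138, 85, 40 bp.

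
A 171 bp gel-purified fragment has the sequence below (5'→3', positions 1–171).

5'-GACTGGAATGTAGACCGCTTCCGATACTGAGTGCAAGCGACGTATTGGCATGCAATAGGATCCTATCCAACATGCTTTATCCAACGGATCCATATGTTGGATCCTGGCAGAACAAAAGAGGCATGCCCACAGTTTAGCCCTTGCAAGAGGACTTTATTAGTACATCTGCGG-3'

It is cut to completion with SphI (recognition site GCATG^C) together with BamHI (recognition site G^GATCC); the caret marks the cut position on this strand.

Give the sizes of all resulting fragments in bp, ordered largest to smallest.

52, 46, 28, 26, 13, 6 bp

SphI sites (GCATGC) start at positions 48, 121.
SphI cuts after base 5 of each site (before the last base), so after positions 52, 125.
BamHI sites (GGATCC) start at positions 58, 86, 99.
BamHI cuts after the first base of each site, so after positions 58, 86, 99.
Combined cut positions: 52, 58, 86, 99, 125.
Linear molecule, 5 cuts → 6 fragments:
  1–52 → 52 bp
  53–58 → 6 bp
  59–86 → 28 bp
  87–99 → 13 bp
  100–125 → 26 bp
  126–171 → 46 bp
Sorted largest to smallest: 52, 46, 28, 26, 13, 6 bp.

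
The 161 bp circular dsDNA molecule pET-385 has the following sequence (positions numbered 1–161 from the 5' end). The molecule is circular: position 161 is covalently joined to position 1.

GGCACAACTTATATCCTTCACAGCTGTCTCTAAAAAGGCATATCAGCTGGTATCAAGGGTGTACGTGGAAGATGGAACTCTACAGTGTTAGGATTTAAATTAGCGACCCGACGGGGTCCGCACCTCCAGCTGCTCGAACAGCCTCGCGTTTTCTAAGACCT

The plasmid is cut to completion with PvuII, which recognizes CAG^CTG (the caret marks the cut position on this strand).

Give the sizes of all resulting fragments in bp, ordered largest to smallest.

PvuII sites (CAGCTG) start at positions 21, 44, 127.
PvuII cuts after base 3 of each site, so after positions 23, 46, 129.
Circular molecule, 3 cuts → 3 fragments:
  24–46 → 23 bp
  47–129 → 83 bp
  130–161 then 1–23 → 32 + 23 = 55 bp
Sorted largest to smallest: 83, 55, 23 bp.

83, 55, 23 bp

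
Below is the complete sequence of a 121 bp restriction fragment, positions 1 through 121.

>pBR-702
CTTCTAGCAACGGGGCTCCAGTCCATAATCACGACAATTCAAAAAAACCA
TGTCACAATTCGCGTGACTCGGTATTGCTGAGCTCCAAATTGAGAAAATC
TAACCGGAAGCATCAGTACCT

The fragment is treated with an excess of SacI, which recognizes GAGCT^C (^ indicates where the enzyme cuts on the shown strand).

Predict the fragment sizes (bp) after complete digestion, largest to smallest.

84, 37 bp

The SacI site (GAGCTC) starts at position 80.
SacI cuts after base 5 of each site (before the last base), so after position 84.
Linear molecule, 1 cut → 2 fragments:
  1–84 → 84 bp
  85–121 → 37 bp
Sorted largest to smallest: 84, 37 bp.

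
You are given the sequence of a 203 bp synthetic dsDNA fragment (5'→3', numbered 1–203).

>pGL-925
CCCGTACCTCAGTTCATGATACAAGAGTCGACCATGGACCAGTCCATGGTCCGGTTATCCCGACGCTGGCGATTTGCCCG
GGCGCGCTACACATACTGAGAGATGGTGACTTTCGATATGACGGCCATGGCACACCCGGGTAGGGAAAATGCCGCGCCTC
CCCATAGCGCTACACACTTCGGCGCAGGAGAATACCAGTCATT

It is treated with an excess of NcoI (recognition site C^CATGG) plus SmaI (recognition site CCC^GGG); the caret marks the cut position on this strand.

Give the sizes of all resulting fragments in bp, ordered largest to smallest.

66, 46, 35, 32, 12, 12 bp

NcoI sites (CCATGG) start at positions 32, 44, 125.
NcoI cuts after the first base of each site, so after positions 32, 44, 125.
SmaI sites (CCCGGG) start at positions 77, 135.
SmaI cuts after base 3 of each site, so after positions 79, 137.
Combined cut positions: 32, 44, 79, 125, 137.
Linear molecule, 5 cuts → 6 fragments:
  1–32 → 32 bp
  33–44 → 12 bp
  45–79 → 35 bp
  80–125 → 46 bp
  126–137 → 12 bp
  138–203 → 66 bp
Sorted largest to smallest: 66, 46, 35, 32, 12, 12 bp.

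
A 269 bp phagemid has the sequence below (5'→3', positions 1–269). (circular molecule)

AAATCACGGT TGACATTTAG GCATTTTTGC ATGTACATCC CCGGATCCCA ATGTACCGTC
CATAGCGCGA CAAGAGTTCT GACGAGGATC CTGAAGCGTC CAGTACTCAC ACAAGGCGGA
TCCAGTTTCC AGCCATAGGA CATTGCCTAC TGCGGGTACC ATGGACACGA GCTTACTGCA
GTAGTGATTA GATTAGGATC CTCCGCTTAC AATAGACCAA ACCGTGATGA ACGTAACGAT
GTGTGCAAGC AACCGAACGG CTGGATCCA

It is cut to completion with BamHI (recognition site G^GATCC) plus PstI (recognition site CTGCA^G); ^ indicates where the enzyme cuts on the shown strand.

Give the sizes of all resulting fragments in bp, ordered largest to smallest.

BamHI sites (GGATCC) start at positions 43, 86, 118, 196, 263.
BamHI cuts after the first base of each site, so after positions 43, 86, 118, 196, 263.
The PstI site (CTGCAG) starts at position 176.
PstI cuts after base 5 of each site (before the last base), so after position 180.
Combined cut positions: 43, 86, 118, 180, 196, 263.
Circular molecule, 6 cuts → 6 fragments:
  44–86 → 43 bp
  87–118 → 32 bp
  119–180 → 62 bp
  181–196 → 16 bp
  197–263 → 67 bp
  264–269 then 1–43 → 6 + 43 = 49 bp
Sorted largest to smallest: 67, 62, 49, 43, 32, 16 bp.

67, 62, 49, 43, 32, 16 bp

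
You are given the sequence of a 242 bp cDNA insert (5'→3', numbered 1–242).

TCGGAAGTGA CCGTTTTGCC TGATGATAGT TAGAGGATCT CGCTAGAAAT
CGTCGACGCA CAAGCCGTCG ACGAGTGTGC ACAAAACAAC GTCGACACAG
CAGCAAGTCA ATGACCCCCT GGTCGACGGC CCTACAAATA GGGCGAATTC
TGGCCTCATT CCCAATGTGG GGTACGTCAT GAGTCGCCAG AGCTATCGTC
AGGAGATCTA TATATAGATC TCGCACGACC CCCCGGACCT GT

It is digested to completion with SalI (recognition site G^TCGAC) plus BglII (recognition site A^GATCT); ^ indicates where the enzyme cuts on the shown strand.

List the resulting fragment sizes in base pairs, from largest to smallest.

82, 52, 31, 26, 24, 15, 12 bp

SalI sites (GTCGAC) start at positions 52, 67, 91, 122.
SalI cuts after the first base of each site, so after positions 52, 67, 91, 122.
BglII sites (AGATCT) start at positions 204, 216.
BglII cuts after the first base of each site, so after positions 204, 216.
Combined cut positions: 52, 67, 91, 122, 204, 216.
Linear molecule, 6 cuts → 7 fragments:
  1–52 → 52 bp
  53–67 → 15 bp
  68–91 → 24 bp
  92–122 → 31 bp
  123–204 → 82 bp
  205–216 → 12 bp
  217–242 → 26 bp
Sorted largest to smallest: 82, 52, 31, 26, 24, 15, 12 bp.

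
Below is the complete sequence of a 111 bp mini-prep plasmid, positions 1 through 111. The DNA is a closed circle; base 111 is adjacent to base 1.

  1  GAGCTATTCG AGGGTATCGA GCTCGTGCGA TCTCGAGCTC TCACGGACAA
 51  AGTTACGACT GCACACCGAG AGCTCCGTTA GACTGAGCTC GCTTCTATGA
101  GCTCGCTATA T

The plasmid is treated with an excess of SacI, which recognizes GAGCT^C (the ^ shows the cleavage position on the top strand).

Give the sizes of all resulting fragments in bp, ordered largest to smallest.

SacI sites (GAGCTC) start at positions 19, 35, 70, 85, 99.
SacI cuts after base 5 of each site (before the last base), so after positions 23, 39, 74, 89, 103.
Circular molecule, 5 cuts → 5 fragments:
  24–39 → 16 bp
  40–74 → 35 bp
  75–89 → 15 bp
  90–103 → 14 bp
  104–111 then 1–23 → 8 + 23 = 31 bp
Sorted largest to smallest: 35, 31, 16, 15, 14 bp.

35, 31, 16, 15, 14 bp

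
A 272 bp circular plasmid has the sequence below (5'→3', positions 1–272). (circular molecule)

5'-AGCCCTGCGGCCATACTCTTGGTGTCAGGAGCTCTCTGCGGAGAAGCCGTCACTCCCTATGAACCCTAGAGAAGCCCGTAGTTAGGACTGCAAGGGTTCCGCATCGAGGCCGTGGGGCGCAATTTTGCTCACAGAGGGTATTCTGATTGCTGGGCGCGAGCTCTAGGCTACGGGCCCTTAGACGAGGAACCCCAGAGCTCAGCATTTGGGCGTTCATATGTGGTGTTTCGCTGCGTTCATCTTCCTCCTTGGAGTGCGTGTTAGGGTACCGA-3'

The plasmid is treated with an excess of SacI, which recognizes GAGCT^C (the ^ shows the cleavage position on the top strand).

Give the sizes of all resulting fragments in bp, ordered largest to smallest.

SacI sites (GAGCTC) start at positions 29, 158, 195.
SacI cuts after base 5 of each site (before the last base), so after positions 33, 162, 199.
Circular molecule, 3 cuts → 3 fragments:
  34–162 → 129 bp
  163–199 → 37 bp
  200–272 then 1–33 → 73 + 33 = 106 bp
Sorted largest to smallest: 129, 106, 37 bp.

129, 106, 37 bp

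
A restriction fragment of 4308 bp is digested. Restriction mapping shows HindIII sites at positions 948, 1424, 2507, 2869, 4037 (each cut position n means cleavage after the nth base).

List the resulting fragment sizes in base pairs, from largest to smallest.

Linear molecule, 5 cuts → 6 fragments:
  948 − 0 = 948 bp
  1424 − 948 = 476 bp
  2507 − 1424 = 1083 bp
  2869 − 2507 = 362 bp
  4037 − 2869 = 1168 bp
  4308 − 4037 = 271 bp
Sorted largest to smallest: 1168, 1083, 948, 476, 362, 271 bp.

1168, 1083, 948, 476, 362, 271 bp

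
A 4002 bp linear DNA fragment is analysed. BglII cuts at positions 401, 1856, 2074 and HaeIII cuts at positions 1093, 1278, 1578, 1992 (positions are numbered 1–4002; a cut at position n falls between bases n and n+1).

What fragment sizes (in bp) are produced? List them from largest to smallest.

Combined cut positions (sorted): 401, 1093, 1278, 1578, 1856, 1992, 2074.
Linear molecule, 7 cuts → 8 fragments:
  401 − 0 = 401 bp
  1093 − 401 = 692 bp
  1278 − 1093 = 185 bp
  1578 − 1278 = 300 bp
  1856 − 1578 = 278 bp
  1992 − 1856 = 136 bp
  2074 − 1992 = 82 bp
  4002 − 2074 = 1928 bp
Sorted largest to smallest: 1928, 692, 401, 300, 278, 185, 136, 82 bp.

1928, 692, 401, 300, 278, 185, 136, 82 bp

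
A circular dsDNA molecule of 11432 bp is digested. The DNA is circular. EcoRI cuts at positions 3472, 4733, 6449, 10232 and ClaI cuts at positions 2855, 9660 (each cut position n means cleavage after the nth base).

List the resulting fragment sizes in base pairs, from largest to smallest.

Combined cut positions (sorted): 2855, 3472, 4733, 6449, 9660, 10232.
Circular molecule, 6 cuts → 6 fragments:
  3472 − 2855 = 617 bp
  4733 − 3472 = 1261 bp
  6449 − 4733 = 1716 bp
  9660 − 6449 = 3211 bp
  10232 − 9660 = 572 bp
  wrap: 11432 − 10232 + 2855 = 4055 bp
Sorted largest to smallest: 4055, 3211, 1716, 1261, 617, 572 bp.

4055, 3211, 1716, 1261, 617, 572 bp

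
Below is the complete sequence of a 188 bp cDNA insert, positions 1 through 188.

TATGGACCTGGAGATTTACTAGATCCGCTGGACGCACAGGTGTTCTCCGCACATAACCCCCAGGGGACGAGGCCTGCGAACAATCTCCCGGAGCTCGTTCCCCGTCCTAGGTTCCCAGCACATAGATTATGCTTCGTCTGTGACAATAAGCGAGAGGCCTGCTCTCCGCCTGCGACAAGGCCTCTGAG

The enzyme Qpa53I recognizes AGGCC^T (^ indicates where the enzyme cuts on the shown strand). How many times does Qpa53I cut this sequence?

AGGCCT occurs starting at positions 70, 155, 178.
Qpa53I cuts at 3 sites.

3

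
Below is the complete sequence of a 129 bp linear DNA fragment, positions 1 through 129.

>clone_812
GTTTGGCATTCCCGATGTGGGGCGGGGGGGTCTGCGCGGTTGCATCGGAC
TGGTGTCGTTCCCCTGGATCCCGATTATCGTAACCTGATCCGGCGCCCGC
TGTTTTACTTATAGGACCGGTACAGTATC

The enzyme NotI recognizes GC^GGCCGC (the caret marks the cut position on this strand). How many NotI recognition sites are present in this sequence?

No occurrence of GCGGCCGC is present in the sequence.
NotI does not cut: 0 sites.

0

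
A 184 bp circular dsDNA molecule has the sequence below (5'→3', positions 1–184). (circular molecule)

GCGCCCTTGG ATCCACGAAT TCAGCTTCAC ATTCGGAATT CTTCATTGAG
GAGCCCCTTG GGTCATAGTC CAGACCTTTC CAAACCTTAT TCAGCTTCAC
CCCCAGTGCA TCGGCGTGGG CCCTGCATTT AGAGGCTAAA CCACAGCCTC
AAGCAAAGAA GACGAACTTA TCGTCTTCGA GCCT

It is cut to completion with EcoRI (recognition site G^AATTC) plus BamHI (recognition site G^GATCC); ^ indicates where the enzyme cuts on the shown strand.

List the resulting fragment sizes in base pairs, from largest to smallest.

EcoRI sites (GAATTC) start at positions 17, 36.
EcoRI cuts after the first base of each site, so after positions 17, 36.
The BamHI site (GGATCC) starts at position 9.
BamHI cuts after the first base of each site, so after position 9.
Combined cut positions: 9, 17, 36.
Circular molecule, 3 cuts → 3 fragments:
  10–17 → 8 bp
  18–36 → 19 bp
  37–184 then 1–9 → 148 + 9 = 157 bp
Sorted largest to smallest: 157, 19, 8 bp.

157, 19, 8 bp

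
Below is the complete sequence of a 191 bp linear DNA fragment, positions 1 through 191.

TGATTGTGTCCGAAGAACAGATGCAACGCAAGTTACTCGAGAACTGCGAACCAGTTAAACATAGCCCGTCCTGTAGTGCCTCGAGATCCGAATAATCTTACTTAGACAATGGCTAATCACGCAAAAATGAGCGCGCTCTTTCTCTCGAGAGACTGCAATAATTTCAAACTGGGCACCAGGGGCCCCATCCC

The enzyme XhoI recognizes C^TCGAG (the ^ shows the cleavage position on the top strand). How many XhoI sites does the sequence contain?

3

CTCGAG occurs starting at positions 36, 80, 144.
XhoI cuts at 3 sites.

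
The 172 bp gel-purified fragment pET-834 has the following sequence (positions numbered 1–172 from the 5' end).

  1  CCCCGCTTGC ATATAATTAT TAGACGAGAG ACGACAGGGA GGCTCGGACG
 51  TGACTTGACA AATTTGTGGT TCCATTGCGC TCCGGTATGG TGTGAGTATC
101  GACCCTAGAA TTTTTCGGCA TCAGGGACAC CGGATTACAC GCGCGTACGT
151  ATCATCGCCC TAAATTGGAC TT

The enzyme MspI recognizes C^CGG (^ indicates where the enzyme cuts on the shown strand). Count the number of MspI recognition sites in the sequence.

CCGG occurs starting at positions 82, 130.
MspI cuts at 2 sites.

2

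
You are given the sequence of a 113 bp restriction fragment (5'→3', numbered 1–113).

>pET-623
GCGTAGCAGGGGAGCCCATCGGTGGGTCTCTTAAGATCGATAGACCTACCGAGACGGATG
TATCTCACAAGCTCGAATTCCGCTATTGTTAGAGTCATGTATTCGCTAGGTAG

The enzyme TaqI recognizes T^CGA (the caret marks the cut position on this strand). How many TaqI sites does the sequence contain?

TCGA occurs starting at positions 37, 73.
TaqI cuts at 2 sites.

2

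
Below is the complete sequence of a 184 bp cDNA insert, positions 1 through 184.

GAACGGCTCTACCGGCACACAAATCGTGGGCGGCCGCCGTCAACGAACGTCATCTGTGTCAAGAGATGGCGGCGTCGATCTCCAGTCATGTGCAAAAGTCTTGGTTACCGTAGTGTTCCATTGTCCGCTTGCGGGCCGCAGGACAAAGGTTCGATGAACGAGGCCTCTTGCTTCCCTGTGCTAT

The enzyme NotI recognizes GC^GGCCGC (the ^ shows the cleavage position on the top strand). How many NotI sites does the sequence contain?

GCGGCCGC occurs starting at position 30.
NotI cuts at 1 site.

1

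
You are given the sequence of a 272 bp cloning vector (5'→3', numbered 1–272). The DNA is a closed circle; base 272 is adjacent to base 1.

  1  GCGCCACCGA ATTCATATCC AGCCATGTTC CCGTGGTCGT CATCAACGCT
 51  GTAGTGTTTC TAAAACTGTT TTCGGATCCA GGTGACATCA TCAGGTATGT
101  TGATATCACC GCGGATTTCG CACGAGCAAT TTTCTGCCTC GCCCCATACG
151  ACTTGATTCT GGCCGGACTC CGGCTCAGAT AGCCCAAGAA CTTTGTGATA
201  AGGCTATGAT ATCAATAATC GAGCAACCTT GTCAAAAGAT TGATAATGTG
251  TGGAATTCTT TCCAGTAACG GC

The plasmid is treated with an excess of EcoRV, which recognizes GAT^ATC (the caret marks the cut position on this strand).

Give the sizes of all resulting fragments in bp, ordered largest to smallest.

166, 106 bp

EcoRV sites (GATATC) start at positions 102, 208.
EcoRV cuts after base 3 of each site, so after positions 104, 210.
Circular molecule, 2 cuts → 2 fragments:
  105–210 → 106 bp
  211–272 then 1–104 → 62 + 104 = 166 bp
Sorted largest to smallest: 166, 106 bp.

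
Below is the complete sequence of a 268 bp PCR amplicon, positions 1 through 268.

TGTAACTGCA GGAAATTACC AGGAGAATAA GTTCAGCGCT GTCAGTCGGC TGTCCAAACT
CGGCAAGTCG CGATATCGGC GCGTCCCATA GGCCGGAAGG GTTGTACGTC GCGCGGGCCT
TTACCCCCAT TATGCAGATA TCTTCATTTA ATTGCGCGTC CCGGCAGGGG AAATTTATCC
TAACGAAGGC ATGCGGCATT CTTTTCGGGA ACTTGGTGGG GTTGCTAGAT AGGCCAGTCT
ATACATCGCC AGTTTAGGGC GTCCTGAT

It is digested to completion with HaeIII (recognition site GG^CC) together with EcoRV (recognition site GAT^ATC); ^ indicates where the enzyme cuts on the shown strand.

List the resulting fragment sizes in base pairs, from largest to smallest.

HaeIII sites (GGCC) start at positions 91, 116, 232.
HaeIII cuts after base 2 of each site, so after positions 92, 117, 233.
EcoRV sites (GATATC) start at positions 72, 137.
EcoRV cuts after base 3 of each site, so after positions 74, 139.
Combined cut positions: 74, 92, 117, 139, 233.
Linear molecule, 5 cuts → 6 fragments:
  1–74 → 74 bp
  75–92 → 18 bp
  93–117 → 25 bp
  118–139 → 22 bp
  140–233 → 94 bp
  234–268 → 35 bp
Sorted largest to smallest: 94, 74, 35, 25, 22, 18 bp.

94, 74, 35, 25, 22, 18 bp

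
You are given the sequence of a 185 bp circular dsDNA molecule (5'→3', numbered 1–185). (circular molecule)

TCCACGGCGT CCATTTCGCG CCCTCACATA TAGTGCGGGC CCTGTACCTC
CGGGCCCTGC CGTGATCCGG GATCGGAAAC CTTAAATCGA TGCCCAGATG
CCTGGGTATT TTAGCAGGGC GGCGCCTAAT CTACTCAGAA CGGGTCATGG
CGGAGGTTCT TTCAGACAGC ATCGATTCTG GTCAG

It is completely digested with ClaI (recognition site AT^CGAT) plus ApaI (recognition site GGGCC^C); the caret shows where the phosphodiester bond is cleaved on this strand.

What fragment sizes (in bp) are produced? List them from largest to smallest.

ClaI sites (ATCGAT) start at positions 86, 171.
ClaI cuts after base 2 of each site, so after positions 87, 172.
ApaI sites (GGGCCC) start at positions 37, 52.
ApaI cuts after base 5 of each site (before the last base), so after positions 41, 56.
Combined cut positions: 41, 56, 87, 172.
Circular molecule, 4 cuts → 4 fragments:
  42–56 → 15 bp
  57–87 → 31 bp
  88–172 → 85 bp
  173–185 then 1–41 → 13 + 41 = 54 bp
Sorted largest to smallest: 85, 54, 31, 15 bp.

85, 54, 31, 15 bp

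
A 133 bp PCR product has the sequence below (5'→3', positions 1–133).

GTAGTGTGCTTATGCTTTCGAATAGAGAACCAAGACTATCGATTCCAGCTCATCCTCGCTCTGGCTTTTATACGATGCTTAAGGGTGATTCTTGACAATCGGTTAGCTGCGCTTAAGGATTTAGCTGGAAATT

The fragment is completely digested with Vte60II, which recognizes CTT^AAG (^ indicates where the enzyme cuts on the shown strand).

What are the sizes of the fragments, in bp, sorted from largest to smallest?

Vte60II sites (CTTAAG) start at positions 78, 112.
Vte60II cuts after base 3 of each site, so after positions 80, 114.
Linear molecule, 2 cuts → 3 fragments:
  1–80 → 80 bp
  81–114 → 34 bp
  115–133 → 19 bp
Sorted largest to smallest: 80, 34, 19 bp.

80, 34, 19 bp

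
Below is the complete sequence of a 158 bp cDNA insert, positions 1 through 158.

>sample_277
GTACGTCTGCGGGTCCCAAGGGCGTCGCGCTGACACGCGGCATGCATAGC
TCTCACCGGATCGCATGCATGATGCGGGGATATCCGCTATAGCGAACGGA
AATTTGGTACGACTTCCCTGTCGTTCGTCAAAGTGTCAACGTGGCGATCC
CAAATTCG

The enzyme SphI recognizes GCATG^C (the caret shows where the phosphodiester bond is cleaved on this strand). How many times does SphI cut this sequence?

GCATGC occurs starting at positions 40, 63.
SphI cuts at 2 sites.

2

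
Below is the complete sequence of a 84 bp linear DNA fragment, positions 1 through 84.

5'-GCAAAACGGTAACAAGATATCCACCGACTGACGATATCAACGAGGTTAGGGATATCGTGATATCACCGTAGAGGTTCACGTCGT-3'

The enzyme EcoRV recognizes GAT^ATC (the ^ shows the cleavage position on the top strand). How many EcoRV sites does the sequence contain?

GATATC occurs starting at positions 16, 33, 51, 59.
EcoRV cuts at 4 sites.

4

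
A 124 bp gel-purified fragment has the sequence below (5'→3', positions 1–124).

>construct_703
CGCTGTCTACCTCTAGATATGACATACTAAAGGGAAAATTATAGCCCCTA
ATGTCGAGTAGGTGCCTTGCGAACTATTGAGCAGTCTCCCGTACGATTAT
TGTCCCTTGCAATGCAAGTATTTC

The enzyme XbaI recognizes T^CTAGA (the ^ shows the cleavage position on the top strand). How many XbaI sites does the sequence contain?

1

TCTAGA occurs starting at position 12.
XbaI cuts at 1 site.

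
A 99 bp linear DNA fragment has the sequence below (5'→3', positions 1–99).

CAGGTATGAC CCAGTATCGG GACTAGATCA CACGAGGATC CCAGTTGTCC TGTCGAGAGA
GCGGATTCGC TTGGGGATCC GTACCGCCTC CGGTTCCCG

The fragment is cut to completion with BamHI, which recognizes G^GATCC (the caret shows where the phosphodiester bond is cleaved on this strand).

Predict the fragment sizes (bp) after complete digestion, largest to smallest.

39, 36, 24 bp

BamHI sites (GGATCC) start at positions 36, 75.
BamHI cuts after the first base of each site, so after positions 36, 75.
Linear molecule, 2 cuts → 3 fragments:
  1–36 → 36 bp
  37–75 → 39 bp
  76–99 → 24 bp
Sorted largest to smallest: 39, 36, 24 bp.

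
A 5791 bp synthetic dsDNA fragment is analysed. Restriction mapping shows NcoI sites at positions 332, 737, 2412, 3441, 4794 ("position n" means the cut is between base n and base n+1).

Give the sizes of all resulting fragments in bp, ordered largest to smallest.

Linear molecule, 5 cuts → 6 fragments:
  332 − 0 = 332 bp
  737 − 332 = 405 bp
  2412 − 737 = 1675 bp
  3441 − 2412 = 1029 bp
  4794 − 3441 = 1353 bp
  5791 − 4794 = 997 bp
Sorted largest to smallest: 1675, 1353, 1029, 997, 405, 332 bp.

1675, 1353, 1029, 997, 405, 332 bp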